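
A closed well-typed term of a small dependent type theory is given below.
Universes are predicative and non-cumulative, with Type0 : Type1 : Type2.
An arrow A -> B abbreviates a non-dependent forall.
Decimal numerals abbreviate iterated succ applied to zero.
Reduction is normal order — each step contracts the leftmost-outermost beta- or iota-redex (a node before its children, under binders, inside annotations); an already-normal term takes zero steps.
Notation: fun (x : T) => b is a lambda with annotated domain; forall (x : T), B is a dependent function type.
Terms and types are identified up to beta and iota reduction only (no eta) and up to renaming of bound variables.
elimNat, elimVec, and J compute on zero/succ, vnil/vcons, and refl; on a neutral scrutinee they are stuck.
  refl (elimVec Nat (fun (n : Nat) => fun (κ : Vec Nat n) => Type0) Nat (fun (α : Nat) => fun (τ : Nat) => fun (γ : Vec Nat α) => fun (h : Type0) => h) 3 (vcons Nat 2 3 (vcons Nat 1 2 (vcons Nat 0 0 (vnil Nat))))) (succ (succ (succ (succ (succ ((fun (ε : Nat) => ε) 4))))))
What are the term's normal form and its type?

normal form:
  refl Nat 9
inferred type:
  Eq Nat 9 9
observation: normalization takes exactly 17 steps under the normal-order strategy.


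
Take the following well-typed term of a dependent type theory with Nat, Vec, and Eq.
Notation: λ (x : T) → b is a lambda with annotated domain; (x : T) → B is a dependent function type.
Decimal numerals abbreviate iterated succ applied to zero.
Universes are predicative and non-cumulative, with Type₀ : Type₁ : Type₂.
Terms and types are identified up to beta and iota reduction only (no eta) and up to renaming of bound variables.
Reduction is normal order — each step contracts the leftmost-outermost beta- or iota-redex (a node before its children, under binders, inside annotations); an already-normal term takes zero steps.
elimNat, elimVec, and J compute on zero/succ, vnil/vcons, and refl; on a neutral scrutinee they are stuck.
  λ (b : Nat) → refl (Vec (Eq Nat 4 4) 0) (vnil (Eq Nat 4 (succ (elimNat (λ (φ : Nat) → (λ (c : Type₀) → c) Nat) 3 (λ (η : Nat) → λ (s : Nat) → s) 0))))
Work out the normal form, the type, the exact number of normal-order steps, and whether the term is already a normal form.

resulting normal form:
  λ (b : Nat) → refl (Vec (Eq Nat 4 4) 0) (vnil (Eq Nat 4 4))
the term's type:
  (b : Nat) → Eq (Vec (Eq Nat 4 4) 0) (vnil (Eq Nat 4 4)) (vnil (Eq Nat 4 4))
steps to reach normal form (normal order): 1
already normal: no
first redex: an elimNat iota-redex


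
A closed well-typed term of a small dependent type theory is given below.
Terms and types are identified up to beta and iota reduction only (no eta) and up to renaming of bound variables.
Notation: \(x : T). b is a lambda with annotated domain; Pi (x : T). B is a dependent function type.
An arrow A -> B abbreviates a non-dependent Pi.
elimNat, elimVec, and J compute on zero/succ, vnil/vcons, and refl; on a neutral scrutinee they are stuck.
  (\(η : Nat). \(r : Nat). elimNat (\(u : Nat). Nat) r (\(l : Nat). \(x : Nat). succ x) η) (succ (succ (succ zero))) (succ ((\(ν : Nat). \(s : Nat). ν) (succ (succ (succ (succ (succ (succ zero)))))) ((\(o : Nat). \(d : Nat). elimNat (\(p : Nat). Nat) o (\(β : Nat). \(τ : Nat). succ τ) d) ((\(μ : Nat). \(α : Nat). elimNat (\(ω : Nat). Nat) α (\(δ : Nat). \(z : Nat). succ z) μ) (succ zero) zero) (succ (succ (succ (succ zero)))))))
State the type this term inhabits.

the term's type:
  Nat


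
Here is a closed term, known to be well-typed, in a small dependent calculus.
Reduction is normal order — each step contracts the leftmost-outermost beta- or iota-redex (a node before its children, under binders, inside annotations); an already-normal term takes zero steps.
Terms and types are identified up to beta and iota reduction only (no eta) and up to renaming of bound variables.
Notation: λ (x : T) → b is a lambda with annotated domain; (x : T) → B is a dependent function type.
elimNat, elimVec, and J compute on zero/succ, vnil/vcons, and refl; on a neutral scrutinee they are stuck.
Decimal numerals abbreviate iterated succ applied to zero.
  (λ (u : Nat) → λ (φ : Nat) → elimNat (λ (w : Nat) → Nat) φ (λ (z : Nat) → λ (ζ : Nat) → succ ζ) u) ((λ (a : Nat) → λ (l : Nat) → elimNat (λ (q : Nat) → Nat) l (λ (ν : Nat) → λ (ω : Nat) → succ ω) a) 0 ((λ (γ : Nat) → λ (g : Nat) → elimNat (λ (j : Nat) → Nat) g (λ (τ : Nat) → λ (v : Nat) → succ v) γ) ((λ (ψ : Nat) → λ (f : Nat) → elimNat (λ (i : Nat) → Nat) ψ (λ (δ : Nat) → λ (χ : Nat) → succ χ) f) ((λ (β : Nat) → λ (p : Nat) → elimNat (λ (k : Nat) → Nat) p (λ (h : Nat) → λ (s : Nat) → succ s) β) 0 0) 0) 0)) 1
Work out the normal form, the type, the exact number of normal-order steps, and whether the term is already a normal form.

normal form:
  1
type:
  Nat
steps to reach normal form (normal order): 15
term was already normal: no
first redex: a beta-redex


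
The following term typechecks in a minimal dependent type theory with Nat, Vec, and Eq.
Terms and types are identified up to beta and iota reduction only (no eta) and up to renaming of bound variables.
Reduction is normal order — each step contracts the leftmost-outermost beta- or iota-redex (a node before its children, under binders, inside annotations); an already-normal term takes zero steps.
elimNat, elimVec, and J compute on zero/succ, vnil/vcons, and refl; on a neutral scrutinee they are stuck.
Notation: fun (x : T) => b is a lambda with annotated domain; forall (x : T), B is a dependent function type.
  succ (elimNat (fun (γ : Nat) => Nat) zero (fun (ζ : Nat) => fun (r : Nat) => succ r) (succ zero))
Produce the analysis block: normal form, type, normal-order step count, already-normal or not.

resulting normal form:
  succ (succ zero)
inferred type:
  Nat
steps to reach normal form (normal order): 4
term was already normal: no
first contracted redex: an elimNat iota-redex


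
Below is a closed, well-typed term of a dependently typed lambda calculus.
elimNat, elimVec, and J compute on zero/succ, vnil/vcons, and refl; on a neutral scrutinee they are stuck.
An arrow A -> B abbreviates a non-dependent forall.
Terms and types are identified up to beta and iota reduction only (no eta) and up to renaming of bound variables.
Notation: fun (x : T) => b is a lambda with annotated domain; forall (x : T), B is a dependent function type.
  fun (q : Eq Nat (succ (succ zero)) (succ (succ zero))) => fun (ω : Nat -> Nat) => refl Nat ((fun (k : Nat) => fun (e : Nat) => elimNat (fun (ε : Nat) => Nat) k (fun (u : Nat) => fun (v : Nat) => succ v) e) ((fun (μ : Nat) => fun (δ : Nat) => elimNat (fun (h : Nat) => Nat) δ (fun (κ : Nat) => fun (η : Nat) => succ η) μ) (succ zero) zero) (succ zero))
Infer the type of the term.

the term's type:
  Eq Nat (succ (succ zero)) (succ (succ zero)) -> (Nat -> Nat) -> Eq Nat (succ (succ zero)) (succ (succ zero))


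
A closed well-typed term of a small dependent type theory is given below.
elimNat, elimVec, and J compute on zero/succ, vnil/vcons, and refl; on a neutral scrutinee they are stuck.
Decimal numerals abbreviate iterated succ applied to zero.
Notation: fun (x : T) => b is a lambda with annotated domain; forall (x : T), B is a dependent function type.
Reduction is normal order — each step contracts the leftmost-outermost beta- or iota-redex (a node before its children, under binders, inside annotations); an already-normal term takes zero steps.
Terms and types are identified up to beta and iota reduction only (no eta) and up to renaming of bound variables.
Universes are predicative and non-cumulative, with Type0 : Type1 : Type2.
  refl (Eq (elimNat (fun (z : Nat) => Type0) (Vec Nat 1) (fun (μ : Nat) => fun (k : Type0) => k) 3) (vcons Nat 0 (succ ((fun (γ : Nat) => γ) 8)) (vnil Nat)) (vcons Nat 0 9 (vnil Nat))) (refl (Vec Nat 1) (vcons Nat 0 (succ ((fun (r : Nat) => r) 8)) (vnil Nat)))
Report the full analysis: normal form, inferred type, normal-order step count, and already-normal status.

normal form:
  refl (Eq (Vec Nat 1) (vcons Nat 0 9 (vnil Nat)) (vcons Nat 0 9 (vnil Nat))) (refl (Vec Nat 1) (vcons Nat 0 9 (vnil Nat)))
inferred type:
  Eq (Eq (Vec Nat 1) (vcons Nat 0 9 (vnil Nat)) (vcons Nat 0 9 (vnil Nat))) (refl (Vec Nat 1) (vcons Nat 0 9 (vnil Nat))) (refl (Vec Nat 1) (vcons Nat 0 9 (vnil Nat)))
reduction steps (normal order): 12
already normal: no
first contracted redex: an elimNat iota-redex


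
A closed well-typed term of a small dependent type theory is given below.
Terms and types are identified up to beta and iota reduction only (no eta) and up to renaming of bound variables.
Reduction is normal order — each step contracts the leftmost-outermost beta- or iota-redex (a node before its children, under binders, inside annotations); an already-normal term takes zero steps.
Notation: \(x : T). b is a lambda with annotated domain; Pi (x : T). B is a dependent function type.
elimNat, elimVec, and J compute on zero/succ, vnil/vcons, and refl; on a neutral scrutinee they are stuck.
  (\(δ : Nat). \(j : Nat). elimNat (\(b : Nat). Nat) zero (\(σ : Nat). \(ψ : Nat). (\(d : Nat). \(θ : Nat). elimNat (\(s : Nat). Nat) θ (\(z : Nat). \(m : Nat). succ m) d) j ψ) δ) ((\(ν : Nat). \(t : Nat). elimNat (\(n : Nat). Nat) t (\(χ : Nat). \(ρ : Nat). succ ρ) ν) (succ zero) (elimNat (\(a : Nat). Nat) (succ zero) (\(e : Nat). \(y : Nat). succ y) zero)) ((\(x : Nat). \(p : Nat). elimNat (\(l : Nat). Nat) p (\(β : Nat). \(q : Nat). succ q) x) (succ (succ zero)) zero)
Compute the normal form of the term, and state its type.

resulting normal form:
  succ (succ (succ (succ zero)))
the term's type:
  Nat
observation: reduction starts at a beta-redex, and 34 normal-order steps reach the normal form.


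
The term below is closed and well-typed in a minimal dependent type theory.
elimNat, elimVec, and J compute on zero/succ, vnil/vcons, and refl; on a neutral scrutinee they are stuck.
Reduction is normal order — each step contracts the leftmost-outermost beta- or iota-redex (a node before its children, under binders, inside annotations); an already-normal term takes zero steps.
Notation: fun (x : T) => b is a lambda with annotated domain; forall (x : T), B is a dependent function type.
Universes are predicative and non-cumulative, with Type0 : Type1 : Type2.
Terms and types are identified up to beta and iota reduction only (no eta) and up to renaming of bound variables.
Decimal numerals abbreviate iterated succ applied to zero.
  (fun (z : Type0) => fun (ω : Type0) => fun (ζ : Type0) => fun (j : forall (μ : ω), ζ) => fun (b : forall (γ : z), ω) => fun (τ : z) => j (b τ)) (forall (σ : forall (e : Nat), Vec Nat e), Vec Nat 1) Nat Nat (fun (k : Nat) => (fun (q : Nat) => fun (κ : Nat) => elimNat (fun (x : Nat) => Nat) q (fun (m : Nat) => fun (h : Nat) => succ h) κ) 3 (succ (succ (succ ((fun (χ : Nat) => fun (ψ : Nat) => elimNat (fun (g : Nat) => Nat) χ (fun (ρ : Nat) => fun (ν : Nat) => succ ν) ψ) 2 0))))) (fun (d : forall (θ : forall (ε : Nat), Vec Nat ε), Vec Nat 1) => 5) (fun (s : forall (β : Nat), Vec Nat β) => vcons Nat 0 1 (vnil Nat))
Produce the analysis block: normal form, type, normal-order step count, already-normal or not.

resulting normal form:
  8
inferred type:
  Nat
normal-order step count: 28
already normal: no
first contracted redex: a beta-redex


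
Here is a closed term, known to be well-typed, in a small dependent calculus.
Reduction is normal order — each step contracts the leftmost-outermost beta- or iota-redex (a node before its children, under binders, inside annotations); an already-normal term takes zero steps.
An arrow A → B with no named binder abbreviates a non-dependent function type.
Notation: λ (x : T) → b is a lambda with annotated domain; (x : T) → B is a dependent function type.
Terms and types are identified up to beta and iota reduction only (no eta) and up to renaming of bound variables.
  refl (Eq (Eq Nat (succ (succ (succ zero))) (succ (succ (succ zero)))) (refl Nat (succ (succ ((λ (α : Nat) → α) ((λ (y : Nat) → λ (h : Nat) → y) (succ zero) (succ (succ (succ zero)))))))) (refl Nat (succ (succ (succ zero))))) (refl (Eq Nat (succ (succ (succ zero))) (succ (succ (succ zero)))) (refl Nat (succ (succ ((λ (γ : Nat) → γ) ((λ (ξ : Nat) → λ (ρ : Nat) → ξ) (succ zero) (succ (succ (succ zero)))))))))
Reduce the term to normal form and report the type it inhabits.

normal form:
  refl (Eq (Eq Nat (succ (succ (succ zero))) (succ (succ (succ zero)))) (refl Nat (succ (succ (succ zero)))) (refl Nat (succ (succ (succ zero))))) (refl (Eq Nat (succ (succ (succ zero))) (succ (succ (succ zero)))) (refl Nat (succ (succ (succ zero)))))
the term's type:
  Eq (Eq (Eq Nat (succ (succ (succ zero))) (succ (succ (succ zero)))) (refl Nat (succ (succ (succ zero)))) (refl Nat (succ (succ (succ zero))))) (refl (Eq Nat (succ (succ (succ zero))) (succ (succ (succ zero)))) (refl Nat (succ (succ (succ zero))))) (refl (Eq Nat (succ (succ (succ zero))) (succ (succ (succ zero)))) (refl Nat (succ (succ (succ zero)))))
observation: the leftmost-outermost redex is a beta-redex, and normalization takes 6 steps.


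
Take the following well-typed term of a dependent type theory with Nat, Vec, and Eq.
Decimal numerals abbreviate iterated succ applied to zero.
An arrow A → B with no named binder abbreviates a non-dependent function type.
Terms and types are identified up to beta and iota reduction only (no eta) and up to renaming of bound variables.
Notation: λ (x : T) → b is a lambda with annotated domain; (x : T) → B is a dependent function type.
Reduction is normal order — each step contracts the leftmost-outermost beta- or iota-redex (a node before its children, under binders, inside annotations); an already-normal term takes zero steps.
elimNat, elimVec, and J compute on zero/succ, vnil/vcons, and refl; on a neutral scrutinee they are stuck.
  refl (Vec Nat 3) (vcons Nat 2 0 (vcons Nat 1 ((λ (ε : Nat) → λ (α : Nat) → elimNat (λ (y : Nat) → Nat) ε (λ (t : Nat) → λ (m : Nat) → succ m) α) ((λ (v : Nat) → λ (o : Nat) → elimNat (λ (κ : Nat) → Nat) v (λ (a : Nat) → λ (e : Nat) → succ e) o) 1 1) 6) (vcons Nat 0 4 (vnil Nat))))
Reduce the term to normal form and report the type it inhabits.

reduced normal form:
  refl (Vec Nat 3) (vcons Nat 2 0 (vcons Nat 1 8 (vcons Nat 0 4 (vnil Nat))))
the term's type:
  Eq (Vec Nat 3) (vcons Nat 2 0 (vcons Nat 1 8 (vcons Nat 0 4 (vnil Nat)))) (vcons Nat 2 0 (vcons Nat 1 8 (vcons Nat 0 4 (vnil Nat))))


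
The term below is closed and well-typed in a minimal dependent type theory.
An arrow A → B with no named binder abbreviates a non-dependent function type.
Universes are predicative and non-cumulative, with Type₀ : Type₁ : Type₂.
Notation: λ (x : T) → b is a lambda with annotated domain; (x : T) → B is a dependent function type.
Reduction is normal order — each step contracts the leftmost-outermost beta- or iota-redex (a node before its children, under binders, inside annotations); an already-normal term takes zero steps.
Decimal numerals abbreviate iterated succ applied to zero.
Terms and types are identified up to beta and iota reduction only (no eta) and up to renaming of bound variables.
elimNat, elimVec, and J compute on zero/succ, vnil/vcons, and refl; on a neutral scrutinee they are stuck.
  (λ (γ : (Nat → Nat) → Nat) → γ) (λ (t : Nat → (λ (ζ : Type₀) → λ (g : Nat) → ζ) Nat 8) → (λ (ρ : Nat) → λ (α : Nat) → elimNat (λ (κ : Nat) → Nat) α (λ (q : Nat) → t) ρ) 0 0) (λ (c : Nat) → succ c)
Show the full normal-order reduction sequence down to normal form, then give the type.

normal-order reduction sequence:
  (λ (γ : (Nat → Nat) → Nat) → γ) (λ (t : Nat → (λ (ζ : Type₀) → λ (g : Nat) → ζ) Nat 8) → (λ (ρ : Nat) → λ (α : Nat) → elimNat (λ (κ : Nat) → Nat) α (λ (q : Nat) → t) ρ) 0 0) (λ (c : Nat) → succ c)
  ~> (λ (γ : Nat → (λ (t : Type₀) → λ (ζ : Nat) → t) Nat 8) → (λ (g : Nat) → λ (ρ : Nat) → elimNat (λ (α : Nat) → Nat) ρ (λ (κ : Nat) → γ) g) 0 0) (λ (q : Nat) → succ q)
  ~> (λ (γ : Nat) → λ (t : Nat) → elimNat (λ (ζ : Nat) → Nat) t (λ (g : Nat) → λ (ρ : Nat) → succ ρ) γ) 0 0
  ~> (λ (γ : Nat) → elimNat (λ (t : Nat) → Nat) γ (λ (ζ : Nat) → λ (g : Nat) → succ g) 0) 0
  ~> elimNat (λ (γ : Nat) → Nat) 0 (λ (t : Nat) → λ (ζ : Nat) → succ ζ) 0
  ~> 0
type:
  Nat


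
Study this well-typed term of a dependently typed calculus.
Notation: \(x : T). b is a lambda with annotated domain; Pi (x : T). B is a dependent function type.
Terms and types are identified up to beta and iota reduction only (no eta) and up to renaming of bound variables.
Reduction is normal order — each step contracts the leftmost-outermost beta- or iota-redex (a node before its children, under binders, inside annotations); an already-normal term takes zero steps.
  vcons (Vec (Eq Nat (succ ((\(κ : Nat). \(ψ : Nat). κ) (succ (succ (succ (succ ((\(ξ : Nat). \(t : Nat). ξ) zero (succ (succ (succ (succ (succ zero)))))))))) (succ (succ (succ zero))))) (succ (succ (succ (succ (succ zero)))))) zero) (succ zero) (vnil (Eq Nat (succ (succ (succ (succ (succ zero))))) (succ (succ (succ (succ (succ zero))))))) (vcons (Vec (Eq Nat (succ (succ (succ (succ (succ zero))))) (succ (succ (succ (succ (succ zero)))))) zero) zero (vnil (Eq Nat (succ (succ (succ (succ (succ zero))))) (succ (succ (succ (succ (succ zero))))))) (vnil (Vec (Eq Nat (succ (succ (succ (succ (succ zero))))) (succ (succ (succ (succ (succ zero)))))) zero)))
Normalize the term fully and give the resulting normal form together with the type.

normal form:
  vcons (Vec (Eq Nat (succ (succ (succ (succ (succ zero))))) (succ (succ (succ (succ (succ zero)))))) zero) (succ zero) (vnil (Eq Nat (succ (succ (succ (succ (succ zero))))) (succ (succ (succ (succ (succ zero))))))) (vcons (Vec (Eq Nat (succ (succ (succ (succ (succ zero))))) (succ (succ (succ (succ (succ zero)))))) zero) zero (vnil (Eq Nat (succ (succ (succ (succ (succ zero))))) (succ (succ (succ (succ (succ zero))))))) (vnil (Vec (Eq Nat (succ (succ (succ (succ (succ zero))))) (succ (succ (succ (succ (succ zero)))))) zero)))
type:
  Vec (Vec (Eq Nat (succ (succ (succ (succ (succ zero))))) (succ (succ (succ (succ (succ zero)))))) zero) (succ (succ zero))
observation: normalization takes exactly 4 steps under the normal-order strategy.


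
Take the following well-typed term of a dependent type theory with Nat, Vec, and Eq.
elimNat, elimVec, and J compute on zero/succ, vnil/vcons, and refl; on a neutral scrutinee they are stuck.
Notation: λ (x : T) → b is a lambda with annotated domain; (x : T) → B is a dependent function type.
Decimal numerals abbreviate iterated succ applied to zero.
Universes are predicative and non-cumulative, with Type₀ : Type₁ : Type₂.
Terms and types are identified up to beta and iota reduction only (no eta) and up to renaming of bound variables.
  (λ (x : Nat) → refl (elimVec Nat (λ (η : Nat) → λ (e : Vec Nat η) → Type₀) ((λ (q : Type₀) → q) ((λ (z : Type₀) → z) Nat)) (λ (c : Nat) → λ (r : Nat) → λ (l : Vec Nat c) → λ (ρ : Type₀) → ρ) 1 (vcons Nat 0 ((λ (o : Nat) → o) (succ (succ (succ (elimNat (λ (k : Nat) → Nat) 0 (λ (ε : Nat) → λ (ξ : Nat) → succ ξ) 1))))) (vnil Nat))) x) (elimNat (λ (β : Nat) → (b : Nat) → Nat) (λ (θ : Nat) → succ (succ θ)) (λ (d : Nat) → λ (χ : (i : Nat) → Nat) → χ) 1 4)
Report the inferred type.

the term's type:
  Eq Nat 6 6


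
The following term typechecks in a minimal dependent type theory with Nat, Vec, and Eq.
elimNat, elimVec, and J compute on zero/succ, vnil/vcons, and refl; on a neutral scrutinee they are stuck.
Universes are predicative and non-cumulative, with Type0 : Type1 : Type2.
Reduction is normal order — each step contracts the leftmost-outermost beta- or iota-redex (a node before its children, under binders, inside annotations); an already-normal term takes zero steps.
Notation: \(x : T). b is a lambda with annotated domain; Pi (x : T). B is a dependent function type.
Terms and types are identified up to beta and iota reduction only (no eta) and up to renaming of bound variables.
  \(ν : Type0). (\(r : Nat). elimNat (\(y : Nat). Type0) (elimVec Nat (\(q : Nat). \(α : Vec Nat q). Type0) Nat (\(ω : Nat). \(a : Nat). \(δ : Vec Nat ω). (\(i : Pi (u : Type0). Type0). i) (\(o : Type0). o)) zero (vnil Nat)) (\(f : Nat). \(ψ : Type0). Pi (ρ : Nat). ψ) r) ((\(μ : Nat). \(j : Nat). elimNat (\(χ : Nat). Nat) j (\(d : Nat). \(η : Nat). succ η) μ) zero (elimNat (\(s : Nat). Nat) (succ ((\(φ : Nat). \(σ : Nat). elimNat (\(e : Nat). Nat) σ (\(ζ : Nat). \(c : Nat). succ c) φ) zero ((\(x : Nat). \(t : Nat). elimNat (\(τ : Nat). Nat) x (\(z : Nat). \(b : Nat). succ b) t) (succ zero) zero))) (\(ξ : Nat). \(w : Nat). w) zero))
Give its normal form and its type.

resulting normal form:
  \(ν : Type0). Pi (r : Nat). Pi (y : Nat). Nat
inferred type:
  Pi (ν : Type0). Type0
observation: contracting a beta-redex first, the term normalizes in 19 steps.


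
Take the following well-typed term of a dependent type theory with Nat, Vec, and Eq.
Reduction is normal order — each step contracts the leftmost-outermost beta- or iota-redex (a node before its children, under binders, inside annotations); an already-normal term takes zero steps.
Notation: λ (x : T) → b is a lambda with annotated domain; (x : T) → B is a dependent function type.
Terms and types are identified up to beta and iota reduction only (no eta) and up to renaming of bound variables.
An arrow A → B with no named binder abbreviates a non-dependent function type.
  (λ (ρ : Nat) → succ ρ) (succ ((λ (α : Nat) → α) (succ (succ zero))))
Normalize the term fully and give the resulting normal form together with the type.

resulting normal form:
  succ (succ (succ (succ zero)))
the term's type:
  Nat


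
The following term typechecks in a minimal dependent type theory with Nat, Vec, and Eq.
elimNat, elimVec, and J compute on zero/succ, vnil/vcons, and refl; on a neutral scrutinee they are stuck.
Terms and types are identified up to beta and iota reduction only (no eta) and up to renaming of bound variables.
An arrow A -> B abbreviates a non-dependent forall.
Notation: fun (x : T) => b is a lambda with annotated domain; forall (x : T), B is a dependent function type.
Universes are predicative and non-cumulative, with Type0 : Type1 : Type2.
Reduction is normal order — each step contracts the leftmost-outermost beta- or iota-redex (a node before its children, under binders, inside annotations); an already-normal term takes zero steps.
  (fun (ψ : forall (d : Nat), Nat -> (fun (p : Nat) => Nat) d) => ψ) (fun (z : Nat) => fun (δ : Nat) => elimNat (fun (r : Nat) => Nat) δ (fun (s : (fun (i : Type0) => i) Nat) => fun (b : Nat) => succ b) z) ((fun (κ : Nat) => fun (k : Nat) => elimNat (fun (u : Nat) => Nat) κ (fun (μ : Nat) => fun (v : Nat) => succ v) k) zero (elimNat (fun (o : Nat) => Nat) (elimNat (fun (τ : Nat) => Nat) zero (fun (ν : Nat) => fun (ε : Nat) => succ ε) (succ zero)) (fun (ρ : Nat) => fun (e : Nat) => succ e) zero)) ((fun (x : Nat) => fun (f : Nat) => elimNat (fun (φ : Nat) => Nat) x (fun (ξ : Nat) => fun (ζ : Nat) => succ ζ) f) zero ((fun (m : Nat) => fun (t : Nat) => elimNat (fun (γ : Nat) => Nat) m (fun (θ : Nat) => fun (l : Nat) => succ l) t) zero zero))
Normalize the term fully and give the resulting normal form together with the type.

reduced normal form:
  succ zero
inferred type:
  Nat
observation: reduction starts at a beta-redex, and 25 normal-order steps reach the normal form.


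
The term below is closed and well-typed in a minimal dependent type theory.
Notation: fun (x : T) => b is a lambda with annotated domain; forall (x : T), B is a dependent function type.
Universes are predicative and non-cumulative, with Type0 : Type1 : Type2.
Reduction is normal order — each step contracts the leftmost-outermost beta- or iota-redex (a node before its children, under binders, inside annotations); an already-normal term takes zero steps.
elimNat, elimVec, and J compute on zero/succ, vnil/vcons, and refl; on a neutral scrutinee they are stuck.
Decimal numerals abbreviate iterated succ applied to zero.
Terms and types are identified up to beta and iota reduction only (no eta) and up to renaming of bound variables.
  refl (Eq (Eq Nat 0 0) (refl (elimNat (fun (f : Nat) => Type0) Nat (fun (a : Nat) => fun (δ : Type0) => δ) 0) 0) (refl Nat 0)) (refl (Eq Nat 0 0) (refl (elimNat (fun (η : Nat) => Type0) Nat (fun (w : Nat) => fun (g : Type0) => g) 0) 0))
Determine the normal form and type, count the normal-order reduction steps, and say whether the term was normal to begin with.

resulting normal form:
  refl (Eq (Eq Nat 0 0) (refl Nat 0) (refl Nat 0)) (refl (Eq Nat 0 0) (refl Nat 0))
type:
  Eq (Eq (Eq Nat 0 0) (refl Nat 0) (refl Nat 0)) (refl (Eq Nat 0 0) (refl Nat 0)) (refl (Eq Nat 0 0) (refl Nat 0))
normal-order step count: 2
term was already normal: no
first redex: an elimNat iota-redex


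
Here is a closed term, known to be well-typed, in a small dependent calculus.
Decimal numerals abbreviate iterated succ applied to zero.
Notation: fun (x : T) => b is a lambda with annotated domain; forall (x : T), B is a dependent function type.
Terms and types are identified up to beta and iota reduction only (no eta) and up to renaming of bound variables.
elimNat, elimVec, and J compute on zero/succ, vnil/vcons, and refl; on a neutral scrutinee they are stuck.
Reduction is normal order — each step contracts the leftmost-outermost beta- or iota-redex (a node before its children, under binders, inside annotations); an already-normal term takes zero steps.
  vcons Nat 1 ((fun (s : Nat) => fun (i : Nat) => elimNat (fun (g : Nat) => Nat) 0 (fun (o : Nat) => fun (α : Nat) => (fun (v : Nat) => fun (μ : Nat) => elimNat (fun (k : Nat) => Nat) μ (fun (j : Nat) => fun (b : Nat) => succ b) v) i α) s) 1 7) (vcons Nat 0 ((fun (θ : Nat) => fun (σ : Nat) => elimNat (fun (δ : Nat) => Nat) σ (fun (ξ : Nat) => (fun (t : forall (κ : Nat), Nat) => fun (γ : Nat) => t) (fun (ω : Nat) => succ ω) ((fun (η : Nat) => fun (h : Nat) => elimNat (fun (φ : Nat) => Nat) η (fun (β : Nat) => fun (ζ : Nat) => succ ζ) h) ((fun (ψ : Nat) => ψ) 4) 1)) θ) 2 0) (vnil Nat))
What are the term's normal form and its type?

normal form:
  vcons Nat 1 7 (vcons Nat 0 2 (vnil Nat))
inferred type:
  Vec Nat 2
observation: the term reaches its normal form after 43 normal-order steps.


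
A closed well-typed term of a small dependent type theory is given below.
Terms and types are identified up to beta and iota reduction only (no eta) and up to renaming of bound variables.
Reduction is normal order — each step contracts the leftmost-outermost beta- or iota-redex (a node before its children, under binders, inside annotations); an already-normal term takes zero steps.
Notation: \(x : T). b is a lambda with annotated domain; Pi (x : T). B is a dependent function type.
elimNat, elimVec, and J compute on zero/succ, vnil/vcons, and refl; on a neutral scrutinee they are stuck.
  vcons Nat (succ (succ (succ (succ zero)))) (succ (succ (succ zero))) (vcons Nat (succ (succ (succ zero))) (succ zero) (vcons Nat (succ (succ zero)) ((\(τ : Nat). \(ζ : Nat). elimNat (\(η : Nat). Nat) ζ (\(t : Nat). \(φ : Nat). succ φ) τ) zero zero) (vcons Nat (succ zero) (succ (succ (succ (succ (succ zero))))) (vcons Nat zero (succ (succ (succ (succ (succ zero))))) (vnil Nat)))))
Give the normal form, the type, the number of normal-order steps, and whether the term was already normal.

resulting normal form:
  vcons Nat (succ (succ (succ (succ zero)))) (succ (succ (succ zero))) (vcons Nat (succ (succ (succ zero))) (succ zero) (vcons Nat (succ (succ zero)) zero (vcons Nat (succ zero) (succ (succ (succ (succ (succ zero))))) (vcons Nat zero (succ (succ (succ (succ (succ zero))))) (vnil Nat)))))
inferred type:
  Vec Nat (succ (succ (succ (succ (succ zero)))))
steps to reach normal form (normal order): 3
started in normal form: no
first redex: a beta-redex


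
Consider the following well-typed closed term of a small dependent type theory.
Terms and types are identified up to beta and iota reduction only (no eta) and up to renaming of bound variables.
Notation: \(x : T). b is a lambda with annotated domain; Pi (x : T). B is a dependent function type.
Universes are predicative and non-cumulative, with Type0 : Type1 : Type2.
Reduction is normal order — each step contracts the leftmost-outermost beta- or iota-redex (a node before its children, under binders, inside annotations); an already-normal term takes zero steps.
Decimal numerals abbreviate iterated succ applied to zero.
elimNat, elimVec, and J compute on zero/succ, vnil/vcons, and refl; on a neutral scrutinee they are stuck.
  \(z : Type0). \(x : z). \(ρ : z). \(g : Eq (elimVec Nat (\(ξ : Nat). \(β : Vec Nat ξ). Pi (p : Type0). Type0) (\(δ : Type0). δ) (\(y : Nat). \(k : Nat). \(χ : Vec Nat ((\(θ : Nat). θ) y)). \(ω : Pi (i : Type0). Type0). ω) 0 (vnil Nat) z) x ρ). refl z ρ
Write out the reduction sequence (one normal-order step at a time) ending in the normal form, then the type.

reduction (normal order):
  \(z : Type0). \(x : z). \(ρ : z). \(g : Eq (elimVec Nat (\(ξ : Nat). \(β : Vec Nat ξ). Pi (p : Type0). Type0) (\(δ : Type0). δ) (\(y : Nat). \(k : Nat). \(χ : Vec Nat ((\(θ : Nat). θ) y)). \(ω : Pi (i : Type0). Type0). ω) 0 (vnil Nat) z) x ρ). refl z ρ
  ~> \(z : Type0). \(x : z). \(ρ : z). \(g : Eq ((\(ξ : Type0). ξ) z) x ρ). refl z ρ
  ~> \(z : Type0). \(x : z). \(ρ : z). \(g : Eq z x ρ). refl z ρ
inferred type:
  Pi (z : Type0). Pi (x : z). Pi (ρ : z). Pi (g : Eq z x ρ). Eq z ρ ρ


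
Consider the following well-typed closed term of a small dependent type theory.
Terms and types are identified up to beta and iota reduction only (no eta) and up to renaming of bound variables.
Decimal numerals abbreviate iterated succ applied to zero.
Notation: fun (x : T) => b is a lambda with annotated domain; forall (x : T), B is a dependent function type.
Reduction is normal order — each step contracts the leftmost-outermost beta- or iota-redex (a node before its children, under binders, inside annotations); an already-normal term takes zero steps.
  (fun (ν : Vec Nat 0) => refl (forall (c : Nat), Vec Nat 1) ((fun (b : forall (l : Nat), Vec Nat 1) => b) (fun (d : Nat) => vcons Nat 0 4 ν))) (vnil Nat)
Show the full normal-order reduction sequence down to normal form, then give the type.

normal-order reduction:
  (fun (ν : Vec Nat 0) => refl (forall (c : Nat), Vec Nat 1) ((fun (b : forall (l : Nat), Vec Nat 1) => b) (fun (d : Nat) => vcons Nat 0 4 ν))) (vnil Nat)
  ~> refl (forall (ν : Nat), Vec Nat 1) ((fun (c : forall (b : Nat), Vec Nat 1) => c) (fun (l : Nat) => vcons Nat 0 4 (vnil Nat)))
  ~> refl (forall (ν : Nat), Vec Nat 1) (fun (c : Nat) => vcons Nat 0 4 (vnil Nat))
the term's type:
  Eq (forall (ν : Nat), Vec Nat 1) (fun (c : Nat) => vcons Nat 0 4 (vnil Nat)) (fun (b : Nat) => vcons Nat 0 4 (vnil Nat))


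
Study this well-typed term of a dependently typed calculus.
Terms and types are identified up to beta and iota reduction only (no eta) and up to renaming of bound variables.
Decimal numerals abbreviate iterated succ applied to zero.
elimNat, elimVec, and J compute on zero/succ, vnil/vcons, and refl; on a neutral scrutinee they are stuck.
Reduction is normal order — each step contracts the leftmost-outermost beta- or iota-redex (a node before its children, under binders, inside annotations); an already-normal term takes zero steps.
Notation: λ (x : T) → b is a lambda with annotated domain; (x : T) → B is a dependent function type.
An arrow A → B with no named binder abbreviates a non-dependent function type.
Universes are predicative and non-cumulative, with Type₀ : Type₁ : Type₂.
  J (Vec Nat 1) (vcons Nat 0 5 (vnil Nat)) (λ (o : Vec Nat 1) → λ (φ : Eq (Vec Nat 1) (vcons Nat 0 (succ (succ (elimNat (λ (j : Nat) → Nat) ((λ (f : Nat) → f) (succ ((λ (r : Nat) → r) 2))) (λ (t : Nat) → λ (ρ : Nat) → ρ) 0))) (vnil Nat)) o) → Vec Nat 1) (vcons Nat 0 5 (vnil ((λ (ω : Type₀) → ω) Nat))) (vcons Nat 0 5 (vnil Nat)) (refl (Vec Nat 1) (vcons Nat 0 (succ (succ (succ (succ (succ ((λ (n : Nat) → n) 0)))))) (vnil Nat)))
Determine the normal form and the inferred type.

resulting normal form:
  vcons Nat 0 5 (vnil Nat)
inferred type:
  Vec Nat 1


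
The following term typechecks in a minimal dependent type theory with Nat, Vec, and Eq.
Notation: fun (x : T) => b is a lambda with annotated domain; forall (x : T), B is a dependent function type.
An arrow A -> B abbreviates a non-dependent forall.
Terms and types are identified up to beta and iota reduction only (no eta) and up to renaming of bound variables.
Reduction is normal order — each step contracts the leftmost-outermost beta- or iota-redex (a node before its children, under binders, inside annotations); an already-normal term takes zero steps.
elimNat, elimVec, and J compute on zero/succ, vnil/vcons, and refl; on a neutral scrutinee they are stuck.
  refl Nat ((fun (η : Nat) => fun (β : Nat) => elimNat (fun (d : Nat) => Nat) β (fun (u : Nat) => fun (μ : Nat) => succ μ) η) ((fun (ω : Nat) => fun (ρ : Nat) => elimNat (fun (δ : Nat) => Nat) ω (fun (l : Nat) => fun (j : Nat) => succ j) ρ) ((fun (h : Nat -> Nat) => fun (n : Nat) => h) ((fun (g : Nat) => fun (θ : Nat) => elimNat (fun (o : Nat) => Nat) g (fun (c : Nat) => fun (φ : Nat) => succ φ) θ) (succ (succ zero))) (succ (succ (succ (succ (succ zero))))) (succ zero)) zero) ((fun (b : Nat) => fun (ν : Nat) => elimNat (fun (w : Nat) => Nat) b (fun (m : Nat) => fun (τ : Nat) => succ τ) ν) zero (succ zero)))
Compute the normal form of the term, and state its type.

reduced normal form:
  refl Nat (succ (succ (succ (succ zero))))
type:
  Eq Nat (succ (succ (succ (succ zero)))) (succ (succ (succ (succ zero))))
observation: normalization takes exactly 29 steps under the normal-order strategy.


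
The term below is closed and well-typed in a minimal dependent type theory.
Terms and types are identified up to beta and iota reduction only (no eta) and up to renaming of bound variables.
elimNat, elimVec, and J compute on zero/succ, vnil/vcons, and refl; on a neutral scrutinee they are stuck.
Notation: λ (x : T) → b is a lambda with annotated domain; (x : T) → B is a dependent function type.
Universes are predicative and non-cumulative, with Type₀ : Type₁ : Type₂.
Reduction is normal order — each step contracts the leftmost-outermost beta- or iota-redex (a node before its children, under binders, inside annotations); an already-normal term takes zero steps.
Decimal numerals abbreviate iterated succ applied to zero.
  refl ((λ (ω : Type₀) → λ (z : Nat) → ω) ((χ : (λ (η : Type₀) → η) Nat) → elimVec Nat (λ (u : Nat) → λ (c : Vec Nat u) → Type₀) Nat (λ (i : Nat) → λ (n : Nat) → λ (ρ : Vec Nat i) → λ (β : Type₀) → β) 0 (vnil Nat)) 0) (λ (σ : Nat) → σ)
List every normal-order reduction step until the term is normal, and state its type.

reduction (normal order):
  refl ((λ (ω : Type₀) → λ (z : Nat) → ω) ((χ : (λ (η : Type₀) → η) Nat) → elimVec Nat (λ (u : Nat) → λ (c : Vec Nat u) → Type₀) Nat (λ (i : Nat) → λ (n : Nat) → λ (ρ : Vec Nat i) → λ (β : Type₀) → β) 0 (vnil Nat)) 0) (λ (σ : Nat) → σ)
  ~> refl ((λ (ω : Nat) → (z : (λ (χ : Type₀) → χ) Nat) → elimVec Nat (λ (η : Nat) → λ (u : Vec Nat η) → Type₀) Nat (λ (c : Nat) → λ (i : Nat) → λ (n : Vec Nat c) → λ (ρ : Type₀) → ρ) 0 (vnil Nat)) 0) (λ (β : Nat) → β)
  ~> refl ((ω : (λ (z : Type₀) → z) Nat) → elimVec Nat (λ (χ : Nat) → λ (η : Vec Nat χ) → Type₀) Nat (λ (u : Nat) → λ (c : Nat) → λ (i : Vec Nat u) → λ (n : Type₀) → n) 0 (vnil Nat)) (λ (ρ : Nat) → ρ)
  ~> refl ((ω : Nat) → elimVec Nat (λ (z : Nat) → λ (χ : Vec Nat z) → Type₀) Nat (λ (η : Nat) → λ (u : Nat) → λ (c : Vec Nat η) → λ (i : Type₀) → i) 0 (vnil Nat)) (λ (n : Nat) → n)
  ~> refl ((ω : Nat) → Nat) (λ (z : Nat) → z)
inferred type:
  Eq ((ω : Nat) → Nat) (λ (z : Nat) → z) (λ (χ : Nat) → χ)


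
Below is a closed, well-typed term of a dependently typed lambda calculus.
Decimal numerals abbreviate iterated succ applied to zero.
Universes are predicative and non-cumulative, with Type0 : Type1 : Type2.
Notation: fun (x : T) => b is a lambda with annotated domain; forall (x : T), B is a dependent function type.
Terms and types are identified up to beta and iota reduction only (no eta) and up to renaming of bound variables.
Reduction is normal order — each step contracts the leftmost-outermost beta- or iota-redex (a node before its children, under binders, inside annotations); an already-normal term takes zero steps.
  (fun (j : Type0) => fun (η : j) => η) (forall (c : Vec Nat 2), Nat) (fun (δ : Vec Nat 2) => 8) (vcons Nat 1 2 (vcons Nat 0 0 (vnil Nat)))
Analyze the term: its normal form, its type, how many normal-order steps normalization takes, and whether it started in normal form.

reduced normal form:
  8
the term's type:
  Nat
steps to reach normal form (normal order): 3
term was already normal: no
first contracted redex: a beta-redex


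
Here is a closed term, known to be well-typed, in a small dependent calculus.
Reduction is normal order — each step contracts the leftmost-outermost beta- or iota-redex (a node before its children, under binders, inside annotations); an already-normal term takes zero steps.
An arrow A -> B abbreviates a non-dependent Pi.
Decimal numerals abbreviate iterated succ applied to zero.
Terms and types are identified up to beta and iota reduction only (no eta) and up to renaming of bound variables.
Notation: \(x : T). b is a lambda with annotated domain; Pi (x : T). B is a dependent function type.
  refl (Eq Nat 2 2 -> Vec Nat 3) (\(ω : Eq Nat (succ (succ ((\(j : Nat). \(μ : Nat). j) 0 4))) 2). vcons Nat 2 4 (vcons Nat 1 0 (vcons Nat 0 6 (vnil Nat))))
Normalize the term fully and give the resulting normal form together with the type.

resulting normal form:
  refl (Eq Nat 2 2 -> Vec Nat 3) (\(ω : Eq Nat 2 2). vcons Nat 2 4 (vcons Nat 1 0 (vcons Nat 0 6 (vnil Nat))))
the term's type:
  Eq (Eq Nat 2 2 -> Vec Nat 3) (\(ω : Eq Nat 2 2). vcons Nat 2 4 (vcons Nat 1 0 (vcons Nat 0 6 (vnil Nat)))) (\(j : Eq Nat 2 2). vcons Nat 2 4 (vcons Nat 1 0 (vcons Nat 0 6 (vnil Nat))))
observation: 2 normal-order steps separate the term from its normal form.


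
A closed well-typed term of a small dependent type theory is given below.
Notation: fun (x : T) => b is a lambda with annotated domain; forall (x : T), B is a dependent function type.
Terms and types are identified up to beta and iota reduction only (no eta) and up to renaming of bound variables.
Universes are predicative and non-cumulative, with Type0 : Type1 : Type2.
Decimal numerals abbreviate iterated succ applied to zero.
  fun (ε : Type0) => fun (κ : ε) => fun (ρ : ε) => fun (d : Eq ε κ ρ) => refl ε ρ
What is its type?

type:
  forall (ε : Type0), forall (κ : ε), forall (ρ : ε), forall (d : Eq ε κ ρ), Eq ε ρ ρ


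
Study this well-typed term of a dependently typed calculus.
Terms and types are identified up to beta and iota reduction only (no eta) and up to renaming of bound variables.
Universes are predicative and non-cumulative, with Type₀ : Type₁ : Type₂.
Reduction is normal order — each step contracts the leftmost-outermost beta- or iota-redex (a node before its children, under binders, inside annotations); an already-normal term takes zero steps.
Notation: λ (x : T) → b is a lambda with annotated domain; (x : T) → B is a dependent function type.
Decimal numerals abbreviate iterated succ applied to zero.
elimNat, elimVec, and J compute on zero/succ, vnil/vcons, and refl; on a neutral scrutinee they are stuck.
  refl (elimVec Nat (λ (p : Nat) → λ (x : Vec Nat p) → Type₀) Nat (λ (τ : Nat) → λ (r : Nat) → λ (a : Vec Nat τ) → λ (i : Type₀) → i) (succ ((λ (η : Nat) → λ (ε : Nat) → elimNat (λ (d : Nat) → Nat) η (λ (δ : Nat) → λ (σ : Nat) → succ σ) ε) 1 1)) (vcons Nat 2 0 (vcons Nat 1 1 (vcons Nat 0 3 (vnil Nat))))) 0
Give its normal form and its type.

reduced normal form:
  refl Nat 0
the term's type:
  Eq Nat 0 0
observation: the term reaches its normal form after 16 normal-order steps.
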